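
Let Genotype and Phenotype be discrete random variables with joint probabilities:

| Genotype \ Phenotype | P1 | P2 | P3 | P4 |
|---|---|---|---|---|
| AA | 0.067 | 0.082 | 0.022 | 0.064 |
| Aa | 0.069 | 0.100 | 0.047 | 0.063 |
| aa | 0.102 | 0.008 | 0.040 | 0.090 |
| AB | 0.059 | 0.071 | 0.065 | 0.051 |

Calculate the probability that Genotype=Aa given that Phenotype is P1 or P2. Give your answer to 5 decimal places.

P(Phenotype=P1) = 0.067 + 0.069 + 0.102 + 0.059 = 0.297.
P(Phenotype=P2) = 0.082 + 0.100 + 0.008 + 0.071 = 0.261.
P(Phenotype ∈ {P1, P2}) = 0.297 + 0.261 = 0.558; P(Genotype=Aa, Phenotype ∈ {P1, P2}) = 0.069 + 0.100 = 0.169.
P(Genotype=Aa | Phenotype ∈ {P1, P2}) = 0.169/0.558 = 0.30287.

0.30287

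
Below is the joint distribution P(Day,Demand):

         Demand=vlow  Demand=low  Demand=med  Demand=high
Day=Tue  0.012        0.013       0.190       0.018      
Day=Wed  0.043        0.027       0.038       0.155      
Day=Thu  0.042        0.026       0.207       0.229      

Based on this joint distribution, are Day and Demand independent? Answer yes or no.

no

P(Day=Tue) = 0.233 and P(Demand=med) = 0.435, so their product is 0.10136, but P(Day=Tue, Demand=med) = 0.190. Since these differ, Day and Demand are not independent.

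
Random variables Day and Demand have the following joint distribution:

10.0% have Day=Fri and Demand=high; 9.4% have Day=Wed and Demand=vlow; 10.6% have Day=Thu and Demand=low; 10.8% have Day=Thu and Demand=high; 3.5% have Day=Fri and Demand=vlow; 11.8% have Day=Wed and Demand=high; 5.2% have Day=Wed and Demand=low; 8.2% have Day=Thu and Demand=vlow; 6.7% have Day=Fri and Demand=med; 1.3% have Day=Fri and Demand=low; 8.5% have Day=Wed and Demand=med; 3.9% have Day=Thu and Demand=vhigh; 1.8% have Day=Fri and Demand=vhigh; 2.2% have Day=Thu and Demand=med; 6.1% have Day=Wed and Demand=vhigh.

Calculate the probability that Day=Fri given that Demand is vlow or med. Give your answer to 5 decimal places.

0.26494

P(Demand=vlow) = 0.094 + 0.082 + 0.035 = 0.211.
P(Demand=med) = 0.085 + 0.022 + 0.067 = 0.174.
P(Demand ∈ {vlow, med}) = 0.211 + 0.174 = 0.385; P(Day=Fri, Demand ∈ {vlow, med}) = 0.035 + 0.067 = 0.102.
P(Day=Fri | Demand ∈ {vlow, med}) = 0.102/0.385 = 0.26494.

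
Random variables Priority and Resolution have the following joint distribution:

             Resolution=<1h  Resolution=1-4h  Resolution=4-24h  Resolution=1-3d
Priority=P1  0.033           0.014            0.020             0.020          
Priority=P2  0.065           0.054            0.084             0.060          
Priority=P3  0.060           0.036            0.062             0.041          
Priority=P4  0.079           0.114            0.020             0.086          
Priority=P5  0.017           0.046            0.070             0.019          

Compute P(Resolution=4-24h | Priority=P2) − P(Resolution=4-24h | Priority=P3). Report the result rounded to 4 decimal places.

P(Priority=P2) = 0.065 + 0.054 + 0.084 + 0.060 = 0.263; P(Resolution=4-24h | Priority=P2) = 0.084/0.263 = 0.31939.
P(Priority=P3) = 0.060 + 0.036 + 0.062 + 0.041 = 0.199; P(Resolution=4-24h | Priority=P3) = 0.062/0.199 = 0.31156.
Difference = 0.0078.

0.0078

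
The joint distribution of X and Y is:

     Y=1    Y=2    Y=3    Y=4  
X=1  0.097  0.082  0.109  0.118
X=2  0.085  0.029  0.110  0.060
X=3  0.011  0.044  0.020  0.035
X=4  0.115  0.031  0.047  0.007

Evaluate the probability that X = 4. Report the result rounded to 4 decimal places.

P(X=4) = 0.115 + 0.031 + 0.047 + 0.007 = 0.200.

0.2000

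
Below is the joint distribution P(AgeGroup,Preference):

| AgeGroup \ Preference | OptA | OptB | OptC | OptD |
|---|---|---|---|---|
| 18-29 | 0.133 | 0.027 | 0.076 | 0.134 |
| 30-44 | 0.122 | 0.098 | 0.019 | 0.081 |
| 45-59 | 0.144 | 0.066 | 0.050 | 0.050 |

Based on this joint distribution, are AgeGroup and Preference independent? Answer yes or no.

P(AgeGroup=18-29) = 0.370 and P(Preference=OptB) = 0.191, so their product is 0.07067, but P(AgeGroup=18-29, Preference=OptB) = 0.027. Since these differ, AgeGroup and Preference are not independent.

no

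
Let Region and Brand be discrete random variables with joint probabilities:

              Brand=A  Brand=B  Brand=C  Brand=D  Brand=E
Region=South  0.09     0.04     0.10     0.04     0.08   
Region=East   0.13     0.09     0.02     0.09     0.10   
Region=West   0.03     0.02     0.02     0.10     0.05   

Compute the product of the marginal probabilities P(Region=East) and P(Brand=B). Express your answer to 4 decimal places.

0.0645

P(Region=East) = 0.13 + 0.09 + 0.02 + 0.09 + 0.10 = 0.43.
P(Brand=B) = 0.04 + 0.09 + 0.02 = 0.15.
Product: 0.43 × 0.15 = 0.0645.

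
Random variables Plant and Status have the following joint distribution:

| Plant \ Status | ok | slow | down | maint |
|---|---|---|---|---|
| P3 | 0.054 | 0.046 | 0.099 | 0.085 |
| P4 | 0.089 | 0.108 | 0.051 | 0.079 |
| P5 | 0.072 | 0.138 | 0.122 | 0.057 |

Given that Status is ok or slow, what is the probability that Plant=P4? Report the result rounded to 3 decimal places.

0.389

P(Status=ok) = 0.054 + 0.089 + 0.072 = 0.215.
P(Status=slow) = 0.046 + 0.108 + 0.138 = 0.292.
P(Status ∈ {ok, slow}) = 0.215 + 0.292 = 0.507; P(Plant=P4, Status ∈ {ok, slow}) = 0.089 + 0.108 = 0.197.
P(Plant=P4 | Status ∈ {ok, slow}) = 0.197/0.507 = 0.389.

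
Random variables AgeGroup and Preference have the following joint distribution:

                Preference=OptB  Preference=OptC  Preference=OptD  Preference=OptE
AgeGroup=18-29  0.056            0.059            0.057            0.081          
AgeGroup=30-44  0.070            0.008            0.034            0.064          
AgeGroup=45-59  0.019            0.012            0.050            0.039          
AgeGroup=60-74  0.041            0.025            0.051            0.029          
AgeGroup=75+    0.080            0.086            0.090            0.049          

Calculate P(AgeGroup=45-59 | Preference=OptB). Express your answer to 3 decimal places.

P(Preference=OptB) = 0.056 + 0.070 + 0.019 + 0.041 + 0.080 = 0.266.
P(AgeGroup=45-59 | Preference=OptB) = 0.019/0.266 = 0.071.

0.071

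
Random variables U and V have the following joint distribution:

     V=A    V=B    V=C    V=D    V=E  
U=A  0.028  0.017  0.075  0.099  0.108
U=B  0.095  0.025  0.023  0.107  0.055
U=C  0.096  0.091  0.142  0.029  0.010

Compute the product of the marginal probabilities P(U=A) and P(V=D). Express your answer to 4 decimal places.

0.0768

P(U=A) = 0.028 + 0.017 + 0.075 + 0.099 + 0.108 = 0.327.
P(V=D) = 0.099 + 0.107 + 0.029 = 0.235.
Product: 0.327 × 0.235 = 0.0768.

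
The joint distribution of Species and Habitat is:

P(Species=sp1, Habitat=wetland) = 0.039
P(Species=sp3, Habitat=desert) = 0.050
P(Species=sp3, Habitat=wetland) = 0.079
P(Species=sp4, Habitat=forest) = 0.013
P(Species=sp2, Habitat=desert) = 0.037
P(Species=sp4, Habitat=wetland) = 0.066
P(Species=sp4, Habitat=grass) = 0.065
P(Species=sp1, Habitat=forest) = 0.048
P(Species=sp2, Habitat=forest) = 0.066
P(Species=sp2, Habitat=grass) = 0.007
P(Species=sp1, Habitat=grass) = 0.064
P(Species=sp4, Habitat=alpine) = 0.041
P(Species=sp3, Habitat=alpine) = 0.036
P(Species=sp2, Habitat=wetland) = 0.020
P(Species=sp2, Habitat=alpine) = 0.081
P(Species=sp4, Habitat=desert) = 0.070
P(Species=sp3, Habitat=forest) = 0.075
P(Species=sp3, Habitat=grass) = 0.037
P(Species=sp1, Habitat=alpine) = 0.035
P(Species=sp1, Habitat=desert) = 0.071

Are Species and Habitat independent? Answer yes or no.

no

P(Species=sp2) = 0.211 and P(Habitat=alpine) = 0.193, so their product is 0.04072, but P(Species=sp2, Habitat=alpine) = 0.081. Since these differ, Species and Habitat are not independent.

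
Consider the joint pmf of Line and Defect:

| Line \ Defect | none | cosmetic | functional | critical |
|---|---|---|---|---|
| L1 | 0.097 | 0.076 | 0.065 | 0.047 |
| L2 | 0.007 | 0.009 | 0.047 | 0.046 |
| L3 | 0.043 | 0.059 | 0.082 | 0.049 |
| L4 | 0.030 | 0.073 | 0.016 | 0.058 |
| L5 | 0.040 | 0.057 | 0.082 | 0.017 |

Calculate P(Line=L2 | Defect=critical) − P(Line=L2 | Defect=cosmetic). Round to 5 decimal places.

P(Defect=critical) = 0.047 + 0.046 + 0.049 + 0.058 + 0.017 = 0.217; P(Line=L2 | Defect=critical) = 0.046/0.217 = 0.211982.
P(Defect=cosmetic) = 0.076 + 0.009 + 0.059 + 0.073 + 0.057 = 0.274; P(Line=L2 | Defect=cosmetic) = 0.009/0.274 = 0.032847.
Difference = 0.17913.

0.17913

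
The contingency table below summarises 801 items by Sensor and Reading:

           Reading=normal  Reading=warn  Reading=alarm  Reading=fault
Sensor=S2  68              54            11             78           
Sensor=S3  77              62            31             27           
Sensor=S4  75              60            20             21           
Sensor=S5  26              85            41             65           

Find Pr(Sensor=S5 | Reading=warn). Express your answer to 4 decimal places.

0.3257

Total with Reading=warn: 54 + 62 + 60 + 85 = 261.
P(Sensor=S5 | Reading=warn) = 85/261 = 0.3257.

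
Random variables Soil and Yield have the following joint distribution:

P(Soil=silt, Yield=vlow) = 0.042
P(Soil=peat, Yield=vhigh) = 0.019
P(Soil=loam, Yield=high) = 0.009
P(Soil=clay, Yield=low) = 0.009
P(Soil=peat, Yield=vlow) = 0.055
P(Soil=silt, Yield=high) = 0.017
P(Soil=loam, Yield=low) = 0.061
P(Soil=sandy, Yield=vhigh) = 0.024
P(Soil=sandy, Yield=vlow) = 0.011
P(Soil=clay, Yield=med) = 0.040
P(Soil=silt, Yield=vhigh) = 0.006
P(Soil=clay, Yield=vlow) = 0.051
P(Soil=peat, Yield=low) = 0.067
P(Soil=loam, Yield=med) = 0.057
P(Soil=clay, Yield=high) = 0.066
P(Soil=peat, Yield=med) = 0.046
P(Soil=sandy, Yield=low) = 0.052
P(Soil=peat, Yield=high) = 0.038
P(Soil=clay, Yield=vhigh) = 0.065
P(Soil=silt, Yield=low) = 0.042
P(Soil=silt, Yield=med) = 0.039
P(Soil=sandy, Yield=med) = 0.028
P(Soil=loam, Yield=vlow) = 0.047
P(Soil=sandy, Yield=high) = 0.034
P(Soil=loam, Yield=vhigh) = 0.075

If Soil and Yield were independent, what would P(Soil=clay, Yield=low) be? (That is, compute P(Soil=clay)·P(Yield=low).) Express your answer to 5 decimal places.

0.05336

P(Soil=clay) = 0.051 + 0.009 + 0.040 + 0.066 + 0.065 = 0.231.
P(Yield=low) = 0.052 + 0.061 + 0.009 + 0.042 + 0.067 = 0.231.
Product: 0.231 × 0.231 = 0.05336.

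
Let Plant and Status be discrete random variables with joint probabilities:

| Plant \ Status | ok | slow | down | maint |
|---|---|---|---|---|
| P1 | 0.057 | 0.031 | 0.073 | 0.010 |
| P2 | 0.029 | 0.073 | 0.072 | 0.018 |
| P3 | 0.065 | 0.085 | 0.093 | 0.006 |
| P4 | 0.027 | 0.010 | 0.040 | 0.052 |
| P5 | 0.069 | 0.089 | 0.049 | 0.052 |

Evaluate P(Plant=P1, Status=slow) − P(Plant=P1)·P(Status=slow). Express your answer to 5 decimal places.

-0.01825

P(Plant=P1) = 0.057 + 0.031 + 0.073 + 0.010 = 0.171.
P(Status=slow) = 0.031 + 0.073 + 0.085 + 0.010 + 0.089 = 0.288.
P(Plant=P1, Status=slow) − P(Plant=P1)P(Status=slow) = 0.031 − 0.171×0.288 = -0.01825.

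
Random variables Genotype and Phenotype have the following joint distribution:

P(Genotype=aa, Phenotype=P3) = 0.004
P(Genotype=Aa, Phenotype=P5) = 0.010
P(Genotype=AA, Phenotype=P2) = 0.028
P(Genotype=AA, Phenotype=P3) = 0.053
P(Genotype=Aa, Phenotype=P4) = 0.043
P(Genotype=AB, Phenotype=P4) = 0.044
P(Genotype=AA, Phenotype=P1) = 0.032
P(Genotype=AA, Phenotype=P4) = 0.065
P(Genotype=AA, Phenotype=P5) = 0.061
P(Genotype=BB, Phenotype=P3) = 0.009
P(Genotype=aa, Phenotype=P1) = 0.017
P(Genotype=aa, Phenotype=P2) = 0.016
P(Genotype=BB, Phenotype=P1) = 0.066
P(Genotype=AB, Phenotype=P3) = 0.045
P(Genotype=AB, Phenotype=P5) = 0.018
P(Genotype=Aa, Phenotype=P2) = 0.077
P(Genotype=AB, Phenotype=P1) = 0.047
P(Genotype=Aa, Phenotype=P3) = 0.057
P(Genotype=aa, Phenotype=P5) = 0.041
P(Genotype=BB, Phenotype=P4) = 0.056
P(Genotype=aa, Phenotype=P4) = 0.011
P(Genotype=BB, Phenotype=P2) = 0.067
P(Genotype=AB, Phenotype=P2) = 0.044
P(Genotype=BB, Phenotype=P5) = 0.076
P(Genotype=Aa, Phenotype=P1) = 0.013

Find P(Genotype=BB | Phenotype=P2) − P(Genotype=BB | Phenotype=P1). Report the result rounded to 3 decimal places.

P(Phenotype=P2) = 0.028 + 0.077 + 0.016 + 0.044 + 0.067 = 0.232; P(Genotype=BB | Phenotype=P2) = 0.067/0.232 = 0.2888.
P(Phenotype=P1) = 0.032 + 0.013 + 0.017 + 0.047 + 0.066 = 0.175; P(Genotype=BB | Phenotype=P1) = 0.066/0.175 = 0.3771.
Difference = -0.088.

-0.088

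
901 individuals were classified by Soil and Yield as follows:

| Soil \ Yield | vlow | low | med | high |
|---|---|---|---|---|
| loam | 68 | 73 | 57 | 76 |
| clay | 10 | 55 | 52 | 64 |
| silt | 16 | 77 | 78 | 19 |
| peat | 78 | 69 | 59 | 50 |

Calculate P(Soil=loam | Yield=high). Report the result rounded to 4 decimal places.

Total with Yield=high: 76 + 64 + 19 + 50 = 209.
P(Soil=loam | Yield=high) = 76/209 = 0.3636.

0.3636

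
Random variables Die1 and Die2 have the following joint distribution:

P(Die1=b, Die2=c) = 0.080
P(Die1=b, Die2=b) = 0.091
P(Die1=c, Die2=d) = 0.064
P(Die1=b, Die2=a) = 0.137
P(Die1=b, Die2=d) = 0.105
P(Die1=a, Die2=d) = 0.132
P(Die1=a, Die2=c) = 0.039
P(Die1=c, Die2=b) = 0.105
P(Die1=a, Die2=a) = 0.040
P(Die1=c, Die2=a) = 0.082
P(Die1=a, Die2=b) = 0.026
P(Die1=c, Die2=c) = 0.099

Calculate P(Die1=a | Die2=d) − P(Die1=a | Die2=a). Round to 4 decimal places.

0.2841

P(Die2=d) = 0.132 + 0.105 + 0.064 = 0.301; P(Die1=a | Die2=d) = 0.132/0.301 = 0.43854.
P(Die2=a) = 0.040 + 0.137 + 0.082 = 0.259; P(Die1=a | Die2=a) = 0.040/0.259 = 0.15444.
Difference = 0.2841.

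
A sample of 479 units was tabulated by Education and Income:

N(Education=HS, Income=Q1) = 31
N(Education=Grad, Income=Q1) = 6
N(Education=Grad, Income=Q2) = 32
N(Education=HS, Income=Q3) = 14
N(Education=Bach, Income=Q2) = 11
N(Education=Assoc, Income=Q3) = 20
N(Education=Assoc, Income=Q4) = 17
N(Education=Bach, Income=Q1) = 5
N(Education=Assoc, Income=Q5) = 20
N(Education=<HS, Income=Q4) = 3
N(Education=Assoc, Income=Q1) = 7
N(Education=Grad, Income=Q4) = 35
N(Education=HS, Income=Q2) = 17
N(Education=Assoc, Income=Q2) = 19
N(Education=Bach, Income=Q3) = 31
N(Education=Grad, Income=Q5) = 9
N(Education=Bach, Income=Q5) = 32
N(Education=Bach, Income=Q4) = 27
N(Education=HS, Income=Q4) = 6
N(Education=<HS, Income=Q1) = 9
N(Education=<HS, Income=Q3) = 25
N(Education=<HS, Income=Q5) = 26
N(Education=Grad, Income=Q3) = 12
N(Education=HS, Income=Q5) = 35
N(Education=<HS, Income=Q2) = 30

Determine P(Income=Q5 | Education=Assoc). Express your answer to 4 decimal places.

Total with Education=Assoc: 7 + 19 + 20 + 17 + 20 = 83.
P(Income=Q5 | Education=Assoc) = 20/83 = 0.2410.

0.2410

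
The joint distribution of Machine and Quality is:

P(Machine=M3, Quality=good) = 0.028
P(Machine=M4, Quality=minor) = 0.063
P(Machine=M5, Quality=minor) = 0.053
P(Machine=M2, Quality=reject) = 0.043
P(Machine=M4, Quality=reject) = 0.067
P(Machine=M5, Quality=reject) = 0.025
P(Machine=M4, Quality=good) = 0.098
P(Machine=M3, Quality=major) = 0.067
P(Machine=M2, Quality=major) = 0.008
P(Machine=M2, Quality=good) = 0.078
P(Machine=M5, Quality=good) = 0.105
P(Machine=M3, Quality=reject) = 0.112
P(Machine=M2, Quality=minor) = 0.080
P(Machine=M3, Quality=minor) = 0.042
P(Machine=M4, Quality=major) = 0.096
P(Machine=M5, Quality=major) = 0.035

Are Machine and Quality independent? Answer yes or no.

no

P(Machine=M3) = 0.249 and P(Quality=reject) = 0.247, so their product is 0.06150, but P(Machine=M3, Quality=reject) = 0.112. Since these differ, Machine and Quality are not independent.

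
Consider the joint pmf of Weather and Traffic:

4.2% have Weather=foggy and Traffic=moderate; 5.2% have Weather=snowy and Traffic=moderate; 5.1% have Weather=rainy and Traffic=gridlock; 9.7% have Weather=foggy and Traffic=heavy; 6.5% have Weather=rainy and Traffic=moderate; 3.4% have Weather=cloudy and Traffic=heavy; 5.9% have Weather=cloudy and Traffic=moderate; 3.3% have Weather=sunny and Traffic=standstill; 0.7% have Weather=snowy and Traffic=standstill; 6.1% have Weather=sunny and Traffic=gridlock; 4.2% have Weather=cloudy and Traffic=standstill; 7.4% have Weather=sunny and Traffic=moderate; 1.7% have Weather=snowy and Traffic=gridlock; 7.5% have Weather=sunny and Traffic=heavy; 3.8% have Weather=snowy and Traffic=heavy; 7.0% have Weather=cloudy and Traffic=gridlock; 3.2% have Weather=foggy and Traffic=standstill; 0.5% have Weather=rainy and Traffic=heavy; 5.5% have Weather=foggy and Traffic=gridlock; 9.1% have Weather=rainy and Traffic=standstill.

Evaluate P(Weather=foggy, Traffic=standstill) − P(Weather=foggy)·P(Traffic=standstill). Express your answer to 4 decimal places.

P(Weather=foggy) = 0.042 + 0.097 + 0.055 + 0.032 = 0.226.
P(Traffic=standstill) = 0.033 + 0.042 + 0.091 + 0.007 + 0.032 = 0.205.
P(Weather=foggy, Traffic=standstill) − P(Weather=foggy)P(Traffic=standstill) = 0.032 − 0.226×0.205 = -0.0143.

-0.0143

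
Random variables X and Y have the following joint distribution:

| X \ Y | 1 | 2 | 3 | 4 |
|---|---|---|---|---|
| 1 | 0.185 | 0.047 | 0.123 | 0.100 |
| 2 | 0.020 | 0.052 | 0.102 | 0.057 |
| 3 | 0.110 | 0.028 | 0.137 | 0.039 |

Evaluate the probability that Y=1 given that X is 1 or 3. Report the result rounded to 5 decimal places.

0.38362

P(X=1) = 0.185 + 0.047 + 0.123 + 0.100 = 0.455.
P(X=3) = 0.110 + 0.028 + 0.137 + 0.039 = 0.314.
P(X ∈ {1, 3}) = 0.455 + 0.314 = 0.769; P(Y=1, X ∈ {1, 3}) = 0.185 + 0.110 = 0.295.
P(Y=1 | X ∈ {1, 3}) = 0.295/0.769 = 0.38362.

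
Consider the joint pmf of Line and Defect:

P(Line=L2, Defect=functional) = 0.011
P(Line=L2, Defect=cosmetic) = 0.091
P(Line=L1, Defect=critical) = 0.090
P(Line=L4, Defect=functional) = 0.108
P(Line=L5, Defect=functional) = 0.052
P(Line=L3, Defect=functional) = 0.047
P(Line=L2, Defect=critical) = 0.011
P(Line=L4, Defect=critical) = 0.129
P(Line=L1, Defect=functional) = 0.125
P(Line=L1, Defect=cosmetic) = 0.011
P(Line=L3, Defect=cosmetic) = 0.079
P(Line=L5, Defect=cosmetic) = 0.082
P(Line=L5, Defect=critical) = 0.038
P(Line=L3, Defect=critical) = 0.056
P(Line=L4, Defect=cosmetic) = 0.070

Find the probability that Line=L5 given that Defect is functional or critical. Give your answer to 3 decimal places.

0.135

P(Defect=functional) = 0.125 + 0.011 + 0.047 + 0.108 + 0.052 = 0.343.
P(Defect=critical) = 0.090 + 0.011 + 0.056 + 0.129 + 0.038 = 0.324.
P(Defect ∈ {functional, critical}) = 0.343 + 0.324 = 0.667; P(Line=L5, Defect ∈ {functional, critical}) = 0.052 + 0.038 = 0.090.
P(Line=L5 | Defect ∈ {functional, critical}) = 0.090/0.667 = 0.135.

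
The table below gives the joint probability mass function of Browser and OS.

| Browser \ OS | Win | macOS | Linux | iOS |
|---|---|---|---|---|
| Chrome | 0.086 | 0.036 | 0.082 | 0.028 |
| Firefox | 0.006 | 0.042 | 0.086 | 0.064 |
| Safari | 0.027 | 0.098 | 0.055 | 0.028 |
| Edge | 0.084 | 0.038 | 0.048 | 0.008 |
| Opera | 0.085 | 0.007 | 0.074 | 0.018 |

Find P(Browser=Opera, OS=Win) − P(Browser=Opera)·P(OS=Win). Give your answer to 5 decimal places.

P(Browser=Opera) = 0.085 + 0.007 + 0.074 + 0.018 = 0.184.
P(OS=Win) = 0.086 + 0.006 + 0.027 + 0.084 + 0.085 = 0.288.
P(Browser=Opera, OS=Win) − P(Browser=Opera)P(OS=Win) = 0.085 − 0.184×0.288 = 0.03201.

0.03201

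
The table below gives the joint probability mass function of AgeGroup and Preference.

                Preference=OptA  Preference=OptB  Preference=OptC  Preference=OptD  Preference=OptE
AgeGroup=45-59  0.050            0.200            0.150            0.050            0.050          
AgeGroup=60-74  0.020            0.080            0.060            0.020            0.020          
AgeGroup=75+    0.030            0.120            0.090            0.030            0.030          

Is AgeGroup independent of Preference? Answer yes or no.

Every cell satisfies P(AgeGroup,Preference) = P(AgeGroup)·P(Preference). For instance P(AgeGroup=60-74) = 0.200, P(Preference=OptB) = 0.400, and 0.200×0.400 = 0.080 matches the joint entry. So AgeGroup and Preference are independent.

yes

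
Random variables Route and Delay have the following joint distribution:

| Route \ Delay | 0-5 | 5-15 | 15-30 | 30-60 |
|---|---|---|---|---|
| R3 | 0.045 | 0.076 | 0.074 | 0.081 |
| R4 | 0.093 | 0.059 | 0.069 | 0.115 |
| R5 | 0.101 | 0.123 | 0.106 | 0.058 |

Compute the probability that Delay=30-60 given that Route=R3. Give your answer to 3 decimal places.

P(Route=R3) = 0.045 + 0.076 + 0.074 + 0.081 = 0.276.
P(Delay=30-60 | Route=R3) = 0.081/0.276 = 0.293.

0.293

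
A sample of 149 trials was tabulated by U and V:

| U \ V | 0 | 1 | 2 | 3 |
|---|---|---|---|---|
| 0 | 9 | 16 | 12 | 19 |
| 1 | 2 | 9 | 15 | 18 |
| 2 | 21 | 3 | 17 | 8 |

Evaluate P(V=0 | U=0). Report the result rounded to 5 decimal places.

0.16071

Total with U=0: 9 + 16 + 12 + 19 = 56.
P(V=0 | U=0) = 9/56 = 0.16071.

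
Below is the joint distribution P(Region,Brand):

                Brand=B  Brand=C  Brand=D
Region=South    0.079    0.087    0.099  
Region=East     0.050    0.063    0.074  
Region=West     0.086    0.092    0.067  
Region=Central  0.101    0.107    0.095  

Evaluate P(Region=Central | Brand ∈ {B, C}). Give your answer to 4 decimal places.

P(Brand=B) = 0.079 + 0.050 + 0.086 + 0.101 = 0.316.
P(Brand=C) = 0.087 + 0.063 + 0.092 + 0.107 = 0.349.
P(Brand ∈ {B, C}) = 0.316 + 0.349 = 0.665; P(Region=Central, Brand ∈ {B, C}) = 0.101 + 0.107 = 0.208.
P(Region=Central | Brand ∈ {B, C}) = 0.208/0.665 = 0.3128.

0.3128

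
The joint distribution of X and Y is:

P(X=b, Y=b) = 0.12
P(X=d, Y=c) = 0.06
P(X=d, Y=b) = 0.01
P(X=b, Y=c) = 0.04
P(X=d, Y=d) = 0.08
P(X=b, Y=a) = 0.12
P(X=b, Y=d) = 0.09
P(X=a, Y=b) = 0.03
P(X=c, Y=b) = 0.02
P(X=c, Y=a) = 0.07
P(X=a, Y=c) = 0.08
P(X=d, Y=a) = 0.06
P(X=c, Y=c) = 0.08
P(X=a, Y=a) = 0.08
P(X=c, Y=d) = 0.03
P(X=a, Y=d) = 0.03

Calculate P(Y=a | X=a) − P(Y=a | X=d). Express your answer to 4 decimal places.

0.0779

P(X=a) = 0.08 + 0.03 + 0.08 + 0.03 = 0.22; P(Y=a | X=a) = 0.08/0.22 = 0.36364.
P(X=d) = 0.06 + 0.01 + 0.06 + 0.08 = 0.21; P(Y=a | X=d) = 0.06/0.21 = 0.28571.
Difference = 0.0779.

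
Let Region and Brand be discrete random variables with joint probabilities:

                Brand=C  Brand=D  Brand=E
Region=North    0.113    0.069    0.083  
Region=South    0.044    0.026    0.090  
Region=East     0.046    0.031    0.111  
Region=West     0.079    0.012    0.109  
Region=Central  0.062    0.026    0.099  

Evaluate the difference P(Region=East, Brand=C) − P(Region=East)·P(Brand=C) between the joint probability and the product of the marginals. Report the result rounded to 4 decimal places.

-0.0187

P(Region=East) = 0.046 + 0.031 + 0.111 = 0.188.
P(Brand=C) = 0.113 + 0.044 + 0.046 + 0.079 + 0.062 = 0.344.
P(Region=East, Brand=C) − P(Region=East)P(Brand=C) = 0.046 − 0.188×0.344 = -0.0187.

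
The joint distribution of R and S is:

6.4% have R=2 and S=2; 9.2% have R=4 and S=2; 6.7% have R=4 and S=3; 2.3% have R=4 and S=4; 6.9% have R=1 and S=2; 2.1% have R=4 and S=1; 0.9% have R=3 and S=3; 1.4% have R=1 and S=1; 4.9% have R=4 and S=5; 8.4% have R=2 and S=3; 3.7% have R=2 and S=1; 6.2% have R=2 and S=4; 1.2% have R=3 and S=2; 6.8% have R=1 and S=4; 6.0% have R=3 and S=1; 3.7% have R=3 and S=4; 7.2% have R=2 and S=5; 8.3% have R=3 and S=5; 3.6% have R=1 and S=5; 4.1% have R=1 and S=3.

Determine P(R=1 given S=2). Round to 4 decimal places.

0.2911

P(S=2) = 0.069 + 0.064 + 0.012 + 0.092 = 0.237.
P(R=1 | S=2) = 0.069/0.237 = 0.2911.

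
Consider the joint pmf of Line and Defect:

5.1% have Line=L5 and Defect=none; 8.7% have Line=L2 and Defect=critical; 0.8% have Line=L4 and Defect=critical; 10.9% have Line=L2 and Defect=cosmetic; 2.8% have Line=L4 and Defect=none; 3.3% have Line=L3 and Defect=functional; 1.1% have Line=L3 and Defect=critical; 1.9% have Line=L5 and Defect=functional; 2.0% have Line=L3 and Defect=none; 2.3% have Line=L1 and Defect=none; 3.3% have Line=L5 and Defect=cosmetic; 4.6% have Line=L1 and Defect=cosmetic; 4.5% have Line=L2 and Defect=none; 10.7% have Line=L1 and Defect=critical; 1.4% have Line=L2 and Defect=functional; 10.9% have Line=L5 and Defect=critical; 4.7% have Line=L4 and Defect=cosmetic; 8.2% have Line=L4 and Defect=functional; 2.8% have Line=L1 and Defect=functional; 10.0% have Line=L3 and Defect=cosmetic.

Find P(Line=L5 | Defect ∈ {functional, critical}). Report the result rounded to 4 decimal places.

0.2570

P(Defect=functional) = 0.028 + 0.014 + 0.033 + 0.082 + 0.019 = 0.176.
P(Defect=critical) = 0.107 + 0.087 + 0.011 + 0.008 + 0.109 = 0.322.
P(Defect ∈ {functional, critical}) = 0.176 + 0.322 = 0.498; P(Line=L5, Defect ∈ {functional, critical}) = 0.019 + 0.109 = 0.128.
P(Line=L5 | Defect ∈ {functional, critical}) = 0.128/0.498 = 0.2570.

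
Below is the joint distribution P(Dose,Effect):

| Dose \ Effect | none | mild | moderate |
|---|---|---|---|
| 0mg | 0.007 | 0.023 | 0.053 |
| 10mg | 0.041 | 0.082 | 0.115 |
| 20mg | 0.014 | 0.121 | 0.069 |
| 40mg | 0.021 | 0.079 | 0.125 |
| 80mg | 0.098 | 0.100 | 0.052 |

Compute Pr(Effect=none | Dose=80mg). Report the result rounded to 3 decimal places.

0.392

P(Dose=80mg) = 0.098 + 0.100 + 0.052 = 0.250.
P(Effect=none | Dose=80mg) = 0.098/0.250 = 0.392.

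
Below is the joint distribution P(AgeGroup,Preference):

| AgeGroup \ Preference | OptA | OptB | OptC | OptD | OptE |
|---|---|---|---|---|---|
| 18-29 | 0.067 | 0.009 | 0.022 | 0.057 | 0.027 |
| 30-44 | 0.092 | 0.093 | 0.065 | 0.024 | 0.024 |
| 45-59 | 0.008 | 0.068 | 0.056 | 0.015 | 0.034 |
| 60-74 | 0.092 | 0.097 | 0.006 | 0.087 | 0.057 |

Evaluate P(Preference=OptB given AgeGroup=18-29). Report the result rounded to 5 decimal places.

0.04945

P(AgeGroup=18-29) = 0.067 + 0.009 + 0.022 + 0.057 + 0.027 = 0.182.
P(Preference=OptB | AgeGroup=18-29) = 0.009/0.182 = 0.04945.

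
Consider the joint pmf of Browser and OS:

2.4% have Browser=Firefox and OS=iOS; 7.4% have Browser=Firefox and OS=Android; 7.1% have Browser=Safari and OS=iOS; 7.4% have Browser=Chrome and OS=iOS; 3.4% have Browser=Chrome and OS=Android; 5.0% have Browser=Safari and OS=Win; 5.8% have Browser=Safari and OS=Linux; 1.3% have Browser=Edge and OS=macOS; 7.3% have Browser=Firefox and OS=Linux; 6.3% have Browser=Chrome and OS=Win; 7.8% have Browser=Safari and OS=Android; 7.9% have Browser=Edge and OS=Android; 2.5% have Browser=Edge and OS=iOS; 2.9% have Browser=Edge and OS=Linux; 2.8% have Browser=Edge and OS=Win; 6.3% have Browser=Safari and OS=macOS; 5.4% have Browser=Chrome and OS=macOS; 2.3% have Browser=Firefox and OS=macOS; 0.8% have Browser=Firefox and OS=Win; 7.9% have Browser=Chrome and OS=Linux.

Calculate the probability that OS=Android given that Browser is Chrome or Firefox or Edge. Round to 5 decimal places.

0.27500

P(Browser=Chrome) = 0.063 + 0.054 + 0.079 + 0.074 + 0.034 = 0.304.
P(Browser=Firefox) = 0.008 + 0.023 + 0.073 + 0.024 + 0.074 = 0.202.
P(Browser=Edge) = 0.028 + 0.013 + 0.029 + 0.025 + 0.079 = 0.174.
P(Browser ∈ {Chrome, Firefox, Edge}) = 0.304 + 0.202 + 0.174 = 0.680; P(OS=Android, Browser ∈ {Chrome, Firefox, Edge}) = 0.034 + 0.074 + 0.079 = 0.187.
P(OS=Android | Browser ∈ {Chrome, Firefox, Edge}) = 0.187/0.680 = 0.27500.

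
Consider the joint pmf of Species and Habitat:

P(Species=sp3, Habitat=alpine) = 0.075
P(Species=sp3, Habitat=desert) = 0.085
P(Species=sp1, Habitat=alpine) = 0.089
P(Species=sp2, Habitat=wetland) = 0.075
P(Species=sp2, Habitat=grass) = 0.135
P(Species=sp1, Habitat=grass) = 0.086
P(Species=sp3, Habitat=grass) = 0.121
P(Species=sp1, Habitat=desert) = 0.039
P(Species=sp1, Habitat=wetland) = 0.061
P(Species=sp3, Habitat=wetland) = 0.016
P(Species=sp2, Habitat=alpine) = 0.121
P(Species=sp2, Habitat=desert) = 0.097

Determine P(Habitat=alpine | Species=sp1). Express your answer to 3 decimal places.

0.324

P(Species=sp1) = 0.086 + 0.061 + 0.039 + 0.089 = 0.275.
P(Habitat=alpine | Species=sp1) = 0.089/0.275 = 0.324.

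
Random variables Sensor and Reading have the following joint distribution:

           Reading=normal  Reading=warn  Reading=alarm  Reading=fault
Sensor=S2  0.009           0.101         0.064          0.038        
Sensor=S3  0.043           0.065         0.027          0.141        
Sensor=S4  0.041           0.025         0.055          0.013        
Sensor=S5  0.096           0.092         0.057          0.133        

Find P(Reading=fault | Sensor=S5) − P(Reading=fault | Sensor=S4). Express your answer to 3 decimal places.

0.255

P(Sensor=S5) = 0.096 + 0.092 + 0.057 + 0.133 = 0.378; P(Reading=fault | Sensor=S5) = 0.133/0.378 = 0.3519.
P(Sensor=S4) = 0.041 + 0.025 + 0.055 + 0.013 = 0.134; P(Reading=fault | Sensor=S4) = 0.013/0.134 = 0.0970.
Difference = 0.255.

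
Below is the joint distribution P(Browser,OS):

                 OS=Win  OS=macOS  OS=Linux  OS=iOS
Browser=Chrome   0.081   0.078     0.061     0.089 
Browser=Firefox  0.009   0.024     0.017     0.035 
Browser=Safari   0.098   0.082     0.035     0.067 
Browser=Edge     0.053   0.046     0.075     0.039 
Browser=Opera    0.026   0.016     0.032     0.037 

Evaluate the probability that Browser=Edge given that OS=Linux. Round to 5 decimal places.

P(OS=Linux) = 0.061 + 0.017 + 0.035 + 0.075 + 0.032 = 0.220.
P(Browser=Edge | OS=Linux) = 0.075/0.220 = 0.34091.

0.34091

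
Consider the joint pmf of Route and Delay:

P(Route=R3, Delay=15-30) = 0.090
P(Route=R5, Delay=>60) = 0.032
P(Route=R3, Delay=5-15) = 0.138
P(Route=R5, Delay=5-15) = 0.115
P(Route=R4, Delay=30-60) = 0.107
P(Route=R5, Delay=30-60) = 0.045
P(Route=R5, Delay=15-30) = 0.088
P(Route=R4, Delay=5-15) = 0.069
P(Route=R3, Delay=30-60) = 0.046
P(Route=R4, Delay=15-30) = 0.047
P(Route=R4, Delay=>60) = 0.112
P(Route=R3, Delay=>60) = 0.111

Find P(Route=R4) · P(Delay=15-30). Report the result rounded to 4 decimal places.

P(Route=R4) = 0.069 + 0.047 + 0.107 + 0.112 = 0.335.
P(Delay=15-30) = 0.090 + 0.047 + 0.088 = 0.225.
Product: 0.335 × 0.225 = 0.0754.

0.0754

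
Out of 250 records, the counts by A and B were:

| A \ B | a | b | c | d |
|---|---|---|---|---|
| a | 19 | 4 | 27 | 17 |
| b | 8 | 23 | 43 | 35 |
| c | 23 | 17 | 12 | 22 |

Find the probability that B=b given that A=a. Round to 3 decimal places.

Total with A=a: 19 + 4 + 27 + 17 = 67.
P(B=b | A=a) = 4/67 = 0.060.

0.060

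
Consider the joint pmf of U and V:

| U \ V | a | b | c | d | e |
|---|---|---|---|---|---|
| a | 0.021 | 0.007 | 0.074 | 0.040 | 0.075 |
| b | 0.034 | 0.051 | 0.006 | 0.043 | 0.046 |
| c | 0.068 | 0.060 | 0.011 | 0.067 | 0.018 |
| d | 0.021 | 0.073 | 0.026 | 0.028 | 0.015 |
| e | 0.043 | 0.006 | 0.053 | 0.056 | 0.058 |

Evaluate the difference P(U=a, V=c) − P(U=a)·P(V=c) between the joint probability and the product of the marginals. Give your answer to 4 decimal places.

0.0371

P(U=a) = 0.021 + 0.007 + 0.074 + 0.040 + 0.075 = 0.217.
P(V=c) = 0.074 + 0.006 + 0.011 + 0.026 + 0.053 = 0.170.
P(U=a, V=c) − P(U=a)P(V=c) = 0.074 − 0.217×0.170 = 0.0371.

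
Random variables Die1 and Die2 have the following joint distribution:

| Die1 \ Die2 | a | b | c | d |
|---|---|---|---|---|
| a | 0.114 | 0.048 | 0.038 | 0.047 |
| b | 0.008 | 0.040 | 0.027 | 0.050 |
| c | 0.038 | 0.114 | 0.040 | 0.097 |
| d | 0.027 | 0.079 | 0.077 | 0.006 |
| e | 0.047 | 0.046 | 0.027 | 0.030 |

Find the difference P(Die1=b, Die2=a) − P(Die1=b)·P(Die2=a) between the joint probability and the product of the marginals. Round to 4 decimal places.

-0.0213

P(Die1=b) = 0.008 + 0.040 + 0.027 + 0.050 = 0.125.
P(Die2=a) = 0.114 + 0.008 + 0.038 + 0.027 + 0.047 = 0.234.
P(Die1=b, Die2=a) − P(Die1=b)P(Die2=a) = 0.008 − 0.125×0.234 = -0.0213.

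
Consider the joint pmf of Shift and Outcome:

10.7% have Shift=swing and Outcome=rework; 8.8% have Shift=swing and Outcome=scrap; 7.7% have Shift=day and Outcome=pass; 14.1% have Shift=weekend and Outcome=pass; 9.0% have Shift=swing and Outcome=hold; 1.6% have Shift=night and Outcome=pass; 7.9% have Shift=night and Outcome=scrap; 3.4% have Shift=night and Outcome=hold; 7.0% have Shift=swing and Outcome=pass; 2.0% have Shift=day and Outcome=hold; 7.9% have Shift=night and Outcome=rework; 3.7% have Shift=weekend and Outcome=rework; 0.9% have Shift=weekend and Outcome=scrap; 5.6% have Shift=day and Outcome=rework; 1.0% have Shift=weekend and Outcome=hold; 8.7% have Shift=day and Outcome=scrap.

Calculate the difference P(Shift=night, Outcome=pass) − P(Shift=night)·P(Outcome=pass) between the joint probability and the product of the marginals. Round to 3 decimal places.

-0.047

P(Shift=night) = 0.016 + 0.079 + 0.079 + 0.034 = 0.208.
P(Outcome=pass) = 0.077 + 0.070 + 0.016 + 0.141 = 0.304.
P(Shift=night, Outcome=pass) − P(Shift=night)P(Outcome=pass) = 0.016 − 0.208×0.304 = -0.047.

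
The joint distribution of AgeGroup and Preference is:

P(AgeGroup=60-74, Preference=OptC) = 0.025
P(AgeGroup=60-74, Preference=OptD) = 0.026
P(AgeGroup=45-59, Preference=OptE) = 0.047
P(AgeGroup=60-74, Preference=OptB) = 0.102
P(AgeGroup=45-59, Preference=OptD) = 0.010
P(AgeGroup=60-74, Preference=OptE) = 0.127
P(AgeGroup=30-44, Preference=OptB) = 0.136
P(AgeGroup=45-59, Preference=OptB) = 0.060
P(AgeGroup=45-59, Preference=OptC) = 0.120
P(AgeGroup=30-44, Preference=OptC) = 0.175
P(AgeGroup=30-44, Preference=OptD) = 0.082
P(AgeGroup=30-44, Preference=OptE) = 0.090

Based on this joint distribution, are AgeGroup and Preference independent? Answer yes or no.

no

P(AgeGroup=60-74) = 0.280 and P(Preference=OptC) = 0.320, so their product is 0.08960, but P(AgeGroup=60-74, Preference=OptC) = 0.025. Since these differ, AgeGroup and Preference are not independent.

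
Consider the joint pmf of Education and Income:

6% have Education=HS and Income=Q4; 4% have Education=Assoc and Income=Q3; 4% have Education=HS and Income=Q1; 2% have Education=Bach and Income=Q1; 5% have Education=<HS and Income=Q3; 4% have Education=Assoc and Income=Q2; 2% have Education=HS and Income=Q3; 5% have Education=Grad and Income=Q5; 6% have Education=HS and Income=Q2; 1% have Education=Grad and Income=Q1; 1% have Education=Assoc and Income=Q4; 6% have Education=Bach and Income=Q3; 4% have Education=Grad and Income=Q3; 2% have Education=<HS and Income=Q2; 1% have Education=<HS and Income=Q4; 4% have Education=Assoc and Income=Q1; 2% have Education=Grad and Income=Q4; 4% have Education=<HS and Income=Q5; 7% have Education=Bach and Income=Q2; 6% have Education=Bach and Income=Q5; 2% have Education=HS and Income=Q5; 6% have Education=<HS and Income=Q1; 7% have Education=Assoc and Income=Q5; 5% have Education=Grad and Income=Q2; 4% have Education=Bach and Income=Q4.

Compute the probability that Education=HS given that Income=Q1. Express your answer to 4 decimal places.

0.2353

P(Income=Q1) = 0.06 + 0.04 + 0.04 + 0.02 + 0.01 = 0.17.
P(Education=HS | Income=Q1) = 0.04/0.17 = 0.2353.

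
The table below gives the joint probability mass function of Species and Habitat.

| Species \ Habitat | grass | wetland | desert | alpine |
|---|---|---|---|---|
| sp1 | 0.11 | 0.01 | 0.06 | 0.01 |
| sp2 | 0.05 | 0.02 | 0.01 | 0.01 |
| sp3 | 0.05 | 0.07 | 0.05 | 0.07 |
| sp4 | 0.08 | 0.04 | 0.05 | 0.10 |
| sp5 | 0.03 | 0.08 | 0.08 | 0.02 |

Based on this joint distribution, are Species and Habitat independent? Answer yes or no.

no

P(Species=sp1) = 0.19 and P(Habitat=grass) = 0.32, so their product is 0.0608, but P(Species=sp1, Habitat=grass) = 0.11. Since these differ, Species and Habitat are not independent.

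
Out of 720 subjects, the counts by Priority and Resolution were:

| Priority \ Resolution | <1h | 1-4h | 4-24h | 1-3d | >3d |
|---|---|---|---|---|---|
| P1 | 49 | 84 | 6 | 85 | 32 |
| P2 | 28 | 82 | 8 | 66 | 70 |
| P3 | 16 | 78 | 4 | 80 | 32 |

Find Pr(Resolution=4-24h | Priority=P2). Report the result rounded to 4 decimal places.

0.0315

Total with Priority=P2: 28 + 82 + 8 + 66 + 70 = 254.
P(Resolution=4-24h | Priority=P2) = 8/254 = 0.0315.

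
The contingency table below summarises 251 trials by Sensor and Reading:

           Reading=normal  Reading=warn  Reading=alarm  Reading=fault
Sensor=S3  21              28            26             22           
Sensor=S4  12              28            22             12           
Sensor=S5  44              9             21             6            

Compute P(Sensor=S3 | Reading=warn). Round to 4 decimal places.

Total with Reading=warn: 28 + 28 + 9 = 65.
P(Sensor=S3 | Reading=warn) = 28/65 = 0.4308.

0.4308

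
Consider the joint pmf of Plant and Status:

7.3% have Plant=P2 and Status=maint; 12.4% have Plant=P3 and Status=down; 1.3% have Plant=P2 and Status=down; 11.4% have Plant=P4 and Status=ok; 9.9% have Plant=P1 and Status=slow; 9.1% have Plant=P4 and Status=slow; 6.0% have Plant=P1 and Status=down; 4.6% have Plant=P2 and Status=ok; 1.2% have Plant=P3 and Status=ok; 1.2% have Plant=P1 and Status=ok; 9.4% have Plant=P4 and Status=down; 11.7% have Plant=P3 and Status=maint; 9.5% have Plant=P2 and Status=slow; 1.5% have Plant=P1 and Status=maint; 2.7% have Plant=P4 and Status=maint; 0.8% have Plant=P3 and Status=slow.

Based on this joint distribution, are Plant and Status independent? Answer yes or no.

no

P(Plant=P3) = 0.261 and P(Status=slow) = 0.293, so their product is 0.07647, but P(Plant=P3, Status=slow) = 0.008. Since these differ, Plant and Status are not independent.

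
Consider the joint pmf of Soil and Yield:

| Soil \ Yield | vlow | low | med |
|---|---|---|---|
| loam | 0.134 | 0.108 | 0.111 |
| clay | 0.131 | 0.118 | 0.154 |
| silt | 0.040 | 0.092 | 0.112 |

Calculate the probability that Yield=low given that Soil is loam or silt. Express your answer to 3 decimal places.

0.335

P(Soil=loam) = 0.134 + 0.108 + 0.111 = 0.353.
P(Soil=silt) = 0.040 + 0.092 + 0.112 = 0.244.
P(Soil ∈ {loam, silt}) = 0.353 + 0.244 = 0.597; P(Yield=low, Soil ∈ {loam, silt}) = 0.108 + 0.092 = 0.200.
P(Yield=low | Soil ∈ {loam, silt}) = 0.200/0.597 = 0.335.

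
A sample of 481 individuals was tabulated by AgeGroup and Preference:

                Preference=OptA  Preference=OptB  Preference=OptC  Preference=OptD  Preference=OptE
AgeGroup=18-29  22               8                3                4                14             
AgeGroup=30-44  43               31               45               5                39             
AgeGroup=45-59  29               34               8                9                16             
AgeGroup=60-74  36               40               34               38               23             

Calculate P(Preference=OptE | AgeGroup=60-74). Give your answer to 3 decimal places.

0.135

Total with AgeGroup=60-74: 36 + 40 + 34 + 38 + 23 = 171.
P(Preference=OptE | AgeGroup=60-74) = 23/171 = 0.135.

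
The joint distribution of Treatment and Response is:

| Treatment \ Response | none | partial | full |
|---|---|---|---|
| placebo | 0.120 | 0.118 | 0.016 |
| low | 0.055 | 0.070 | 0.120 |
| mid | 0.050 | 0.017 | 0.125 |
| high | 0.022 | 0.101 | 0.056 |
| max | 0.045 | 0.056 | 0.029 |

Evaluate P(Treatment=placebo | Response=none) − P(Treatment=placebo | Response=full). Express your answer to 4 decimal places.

P(Response=none) = 0.120 + 0.055 + 0.050 + 0.022 + 0.045 = 0.292; P(Treatment=placebo | Response=none) = 0.120/0.292 = 0.41096.
P(Response=full) = 0.016 + 0.120 + 0.125 + 0.056 + 0.029 = 0.346; P(Treatment=placebo | Response=full) = 0.016/0.346 = 0.04624.
Difference = 0.3647.

0.3647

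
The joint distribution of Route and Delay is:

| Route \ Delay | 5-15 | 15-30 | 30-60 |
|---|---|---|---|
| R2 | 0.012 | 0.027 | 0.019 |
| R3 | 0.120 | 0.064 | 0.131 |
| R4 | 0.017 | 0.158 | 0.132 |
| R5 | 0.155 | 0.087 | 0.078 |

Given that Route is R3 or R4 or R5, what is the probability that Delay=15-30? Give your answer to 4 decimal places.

P(Route=R3) = 0.120 + 0.064 + 0.131 = 0.315.
P(Route=R4) = 0.017 + 0.158 + 0.132 = 0.307.
P(Route=R5) = 0.155 + 0.087 + 0.078 = 0.320.
P(Route ∈ {R3, R4, R5}) = 0.315 + 0.307 + 0.320 = 0.942; P(Delay=15-30, Route ∈ {R3, R4, R5}) = 0.064 + 0.158 + 0.087 = 0.309.
P(Delay=15-30 | Route ∈ {R3, R4, R5}) = 0.309/0.942 = 0.3280.

0.3280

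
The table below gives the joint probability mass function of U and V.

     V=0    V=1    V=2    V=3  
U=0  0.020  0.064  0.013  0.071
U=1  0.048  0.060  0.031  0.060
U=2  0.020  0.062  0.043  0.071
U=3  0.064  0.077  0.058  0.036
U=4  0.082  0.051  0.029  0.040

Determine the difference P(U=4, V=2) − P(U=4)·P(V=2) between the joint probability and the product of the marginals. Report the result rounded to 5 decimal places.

P(U=4) = 0.082 + 0.051 + 0.029 + 0.040 = 0.202.
P(V=2) = 0.013 + 0.031 + 0.043 + 0.058 + 0.029 = 0.174.
P(U=4, V=2) − P(U=4)P(V=2) = 0.029 − 0.202×0.174 = -0.00615.

-0.00615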